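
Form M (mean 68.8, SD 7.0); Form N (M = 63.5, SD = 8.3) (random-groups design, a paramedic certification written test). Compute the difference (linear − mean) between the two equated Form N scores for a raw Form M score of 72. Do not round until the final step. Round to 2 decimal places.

0.59

Mean-equated: 72 + (63.5 − 68.8) = 66.70
Linear-equated: (8.3/7.0)(72 − 68.8) + 63.5 = 67.294
Difference = 67.294 − 66.70 = 0.59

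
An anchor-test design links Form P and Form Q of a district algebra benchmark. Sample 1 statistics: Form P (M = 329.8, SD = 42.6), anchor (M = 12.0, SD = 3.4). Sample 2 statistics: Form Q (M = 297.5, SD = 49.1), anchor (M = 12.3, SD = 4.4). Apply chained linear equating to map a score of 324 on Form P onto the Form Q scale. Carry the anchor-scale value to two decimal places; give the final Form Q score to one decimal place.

289.0

Form P → anchor (Sample 1): v = (3.4/42.6)(324 − 329.8) + 12.0 = 11.54
anchor → Form Q (Sample 2): y = (49.1/4.4)(11.54 − 12.3) + 297.5 = 289.0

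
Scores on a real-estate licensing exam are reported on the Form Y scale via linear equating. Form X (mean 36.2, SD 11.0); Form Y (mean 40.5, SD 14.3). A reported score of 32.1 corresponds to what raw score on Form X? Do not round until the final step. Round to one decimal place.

29.7

Invert y = (SD_Y/SD_X)(x − M_X) + M_Y:
x = (SD_X/SD_Y)(y − M_Y) + M_X = (11.0/14.3)(32.1 − 40.5) + 36.2
x = 0.769231 × -8.400 + 36.2 = 29.7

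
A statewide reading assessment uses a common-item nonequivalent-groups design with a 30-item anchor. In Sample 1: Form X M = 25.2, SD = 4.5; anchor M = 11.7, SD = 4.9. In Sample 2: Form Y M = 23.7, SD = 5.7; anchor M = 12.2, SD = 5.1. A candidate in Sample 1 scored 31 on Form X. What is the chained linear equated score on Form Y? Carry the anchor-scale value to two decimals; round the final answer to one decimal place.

30.2

Form X → anchor (Sample 1): v = (4.9/4.5)(31 − 25.2) + 11.7 = 18.02
anchor → Form Y (Sample 2): y = (5.7/5.1)(18.02 − 12.2) + 23.7 = 30.2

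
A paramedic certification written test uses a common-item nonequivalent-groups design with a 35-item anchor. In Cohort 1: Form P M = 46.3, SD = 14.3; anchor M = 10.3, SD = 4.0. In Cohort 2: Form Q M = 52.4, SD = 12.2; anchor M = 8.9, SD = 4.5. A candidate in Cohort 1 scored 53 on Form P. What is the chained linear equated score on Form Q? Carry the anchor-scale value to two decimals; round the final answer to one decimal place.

61.3

Form P → anchor (Cohort 1): v = (4.0/14.3)(53 − 46.3) + 10.3 = 12.17
anchor → Form Q (Cohort 2): y = (12.2/4.5)(12.17 − 8.9) + 52.4 = 61.3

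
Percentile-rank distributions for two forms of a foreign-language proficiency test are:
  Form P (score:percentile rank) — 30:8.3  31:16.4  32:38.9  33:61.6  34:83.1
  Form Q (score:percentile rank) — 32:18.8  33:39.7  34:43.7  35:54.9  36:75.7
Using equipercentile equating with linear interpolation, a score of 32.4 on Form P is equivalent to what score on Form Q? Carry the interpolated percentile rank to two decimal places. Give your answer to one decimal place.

34.4

PR of 32.4 on Form P: 38.9 + (32.4 − 32)/(33 − 32) × (61.6 − 38.9) = 47.98
On Form Q, PR 47.98 falls between score 34 (PR 43.7) and 35 (PR 54.9).
Interpolate: 34 + (47.98 − 43.7)/(54.9 − 43.7) × (35 − 34) = 34.4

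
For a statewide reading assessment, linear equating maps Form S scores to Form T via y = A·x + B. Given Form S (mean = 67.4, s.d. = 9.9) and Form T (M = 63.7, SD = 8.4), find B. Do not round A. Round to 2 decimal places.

6.51

A = SD_Y / SD_X = 8.4 / 9.9 = 0.848485
B = M_Y − A·M_X = 63.7 − 0.848485 × 67.4 = 6.51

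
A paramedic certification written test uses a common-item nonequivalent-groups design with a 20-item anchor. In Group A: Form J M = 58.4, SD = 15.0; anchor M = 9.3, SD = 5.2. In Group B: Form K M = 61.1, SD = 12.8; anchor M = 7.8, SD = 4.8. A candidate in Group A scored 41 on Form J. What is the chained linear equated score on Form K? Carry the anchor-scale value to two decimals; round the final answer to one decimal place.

49.0

Form J → anchor (Group A): v = (5.2/15.0)(41 − 58.4) + 9.3 = 3.27
anchor → Form K (Group B): y = (12.8/4.8)(3.27 − 7.8) + 61.1 = 49.0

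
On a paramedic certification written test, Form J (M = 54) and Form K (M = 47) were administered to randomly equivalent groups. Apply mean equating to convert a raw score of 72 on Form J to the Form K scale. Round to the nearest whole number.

Mean equating: y = x + (M_Y − M_X) = 72 + (47 − 54) = 65

65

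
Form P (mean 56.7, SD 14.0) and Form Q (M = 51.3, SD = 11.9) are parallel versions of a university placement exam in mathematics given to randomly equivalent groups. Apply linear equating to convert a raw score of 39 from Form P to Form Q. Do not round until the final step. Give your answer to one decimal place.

36.3

Linear equating: y = (SD_Y/SD_X)(x − M_X) + M_Y
y = (11.9/14.0)(39 − 56.7) + 51.3
y = 0.850000 × -17.7 + 51.3 = -15.0450 + 51.3 = 36.3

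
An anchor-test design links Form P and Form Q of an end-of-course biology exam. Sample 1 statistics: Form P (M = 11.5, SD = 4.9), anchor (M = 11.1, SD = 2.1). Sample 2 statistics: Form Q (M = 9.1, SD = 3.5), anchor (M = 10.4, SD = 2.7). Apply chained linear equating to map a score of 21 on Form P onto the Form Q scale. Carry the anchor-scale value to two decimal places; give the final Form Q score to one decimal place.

Form P → anchor (Sample 1): v = (2.1/4.9)(21 − 11.5) + 11.1 = 15.17
anchor → Form Q (Sample 2): y = (3.5/2.7)(15.17 − 10.4) + 9.1 = 15.3

15.3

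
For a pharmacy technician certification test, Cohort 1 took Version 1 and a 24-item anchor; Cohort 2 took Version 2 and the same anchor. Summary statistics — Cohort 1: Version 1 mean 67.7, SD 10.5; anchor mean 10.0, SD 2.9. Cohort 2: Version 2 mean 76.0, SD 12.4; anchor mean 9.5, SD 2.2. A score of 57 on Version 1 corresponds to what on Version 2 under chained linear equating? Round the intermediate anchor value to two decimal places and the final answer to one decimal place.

62.1

Version 1 → anchor (Cohort 1): v = (2.9/10.5)(57 − 67.7) + 10.0 = 7.04
anchor → Version 2 (Cohort 2): y = (12.4/2.2)(7.04 − 9.5) + 76.0 = 62.1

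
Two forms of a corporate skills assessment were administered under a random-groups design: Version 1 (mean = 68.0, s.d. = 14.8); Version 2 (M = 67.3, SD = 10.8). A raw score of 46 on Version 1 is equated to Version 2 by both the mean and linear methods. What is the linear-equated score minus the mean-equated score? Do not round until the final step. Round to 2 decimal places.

5.95

Mean-equated: 46 + (67.3 − 68.0) = 45.30
Linear-equated: (10.8/14.8)(46 − 68.0) + 67.3 = 51.246
Difference = 51.246 − 45.30 = 5.95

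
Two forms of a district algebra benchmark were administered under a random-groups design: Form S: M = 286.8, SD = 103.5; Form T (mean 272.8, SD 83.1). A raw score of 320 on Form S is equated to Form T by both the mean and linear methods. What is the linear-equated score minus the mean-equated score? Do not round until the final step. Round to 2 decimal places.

-6.54

Mean-equated: 320 + (272.8 − 286.8) = 306.00
Linear-equated: (83.1/103.5)(320 − 286.8) + 272.8 = 299.456
Difference = 299.456 − 306.00 = -6.54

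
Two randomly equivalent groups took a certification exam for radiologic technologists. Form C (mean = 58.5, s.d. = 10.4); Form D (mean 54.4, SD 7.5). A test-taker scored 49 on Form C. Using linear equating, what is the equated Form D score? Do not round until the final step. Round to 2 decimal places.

Linear equating: y = (SD_Y/SD_X)(x − M_X) + M_Y
y = (7.5/10.4)(49 − 58.5) + 54.4
y = 0.721154 × -9.5 + 54.4 = -6.8510 + 54.4 = 47.55

47.55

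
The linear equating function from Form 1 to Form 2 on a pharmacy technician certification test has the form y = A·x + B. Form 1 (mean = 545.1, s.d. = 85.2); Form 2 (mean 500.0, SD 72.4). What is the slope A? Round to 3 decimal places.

A = SD_Y / SD_X = 72.4 / 85.2 = 0.850

0.850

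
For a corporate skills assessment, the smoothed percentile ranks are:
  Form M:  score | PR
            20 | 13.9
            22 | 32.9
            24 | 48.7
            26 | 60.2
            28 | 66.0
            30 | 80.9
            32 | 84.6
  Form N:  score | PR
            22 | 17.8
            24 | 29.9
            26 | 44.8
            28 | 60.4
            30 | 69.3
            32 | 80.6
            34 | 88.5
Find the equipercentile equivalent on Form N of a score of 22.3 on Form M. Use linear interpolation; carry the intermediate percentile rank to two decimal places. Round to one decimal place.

24.7

PR of 22.3 on Form M: 32.9 + (22.3 − 22)/(24 − 22) × (48.7 − 32.9) = 35.27
On Form N, PR 35.27 falls between score 24 (PR 29.9) and 26 (PR 44.8).
Interpolate: 24 + (35.27 − 29.9)/(44.8 − 29.9) × (26 − 24) = 24.7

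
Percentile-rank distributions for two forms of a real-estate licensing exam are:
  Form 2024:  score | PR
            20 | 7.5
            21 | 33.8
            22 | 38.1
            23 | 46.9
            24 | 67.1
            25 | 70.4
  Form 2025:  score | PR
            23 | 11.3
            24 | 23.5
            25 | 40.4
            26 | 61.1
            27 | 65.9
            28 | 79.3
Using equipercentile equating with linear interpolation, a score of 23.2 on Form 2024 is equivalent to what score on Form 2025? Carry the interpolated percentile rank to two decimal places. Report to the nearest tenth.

PR of 23.2 on Form 2024: 46.9 + (23.2 − 23)/(24 − 23) × (67.1 − 46.9) = 50.94
On Form 2025, PR 50.94 falls between score 25 (PR 40.4) and 26 (PR 61.1).
Interpolate: 25 + (50.94 − 40.4)/(61.1 − 40.4) × (26 − 25) = 25.5

25.5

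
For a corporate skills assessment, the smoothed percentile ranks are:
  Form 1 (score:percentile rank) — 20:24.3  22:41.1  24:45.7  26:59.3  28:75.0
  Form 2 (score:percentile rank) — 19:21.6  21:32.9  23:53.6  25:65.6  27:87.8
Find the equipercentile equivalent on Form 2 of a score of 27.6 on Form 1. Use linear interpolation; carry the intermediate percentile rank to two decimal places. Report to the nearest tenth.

25.6

PR of 27.6 on Form 1: 59.3 + (27.6 − 26)/(28 − 26) × (75.0 − 59.3) = 71.86
On Form 2, PR 71.86 falls between score 25 (PR 65.6) and 27 (PR 87.8).
Interpolate: 25 + (71.86 − 65.6)/(87.8 − 65.6) × (27 − 25) = 25.6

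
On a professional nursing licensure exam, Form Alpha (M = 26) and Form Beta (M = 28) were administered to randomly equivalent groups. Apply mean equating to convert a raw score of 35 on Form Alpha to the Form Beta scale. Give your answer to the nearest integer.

37

Mean equating: y = x + (M_Y − M_X) = 35 + (28 − 26) = 37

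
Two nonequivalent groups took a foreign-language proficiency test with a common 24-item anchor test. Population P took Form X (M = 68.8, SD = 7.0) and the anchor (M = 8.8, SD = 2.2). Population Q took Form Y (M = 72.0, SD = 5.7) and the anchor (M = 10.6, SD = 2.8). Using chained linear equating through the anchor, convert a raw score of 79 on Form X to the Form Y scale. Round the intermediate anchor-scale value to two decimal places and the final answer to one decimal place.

74.9

Form X → anchor (Population P): v = (2.2/7.0)(79 − 68.8) + 8.8 = 12.01
anchor → Form Y (Population Q): y = (5.7/2.8)(12.01 − 10.6) + 72.0 = 74.9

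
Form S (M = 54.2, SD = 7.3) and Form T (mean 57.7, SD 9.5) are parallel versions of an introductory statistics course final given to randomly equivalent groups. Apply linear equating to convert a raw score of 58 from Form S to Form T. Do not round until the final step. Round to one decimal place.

62.6

Linear equating: y = (SD_Y/SD_X)(x − M_X) + M_Y
y = (9.5/7.3)(58 − 54.2) + 57.7
y = 1.301370 × 3.8 + 57.7 = 4.9452 + 57.7 = 62.6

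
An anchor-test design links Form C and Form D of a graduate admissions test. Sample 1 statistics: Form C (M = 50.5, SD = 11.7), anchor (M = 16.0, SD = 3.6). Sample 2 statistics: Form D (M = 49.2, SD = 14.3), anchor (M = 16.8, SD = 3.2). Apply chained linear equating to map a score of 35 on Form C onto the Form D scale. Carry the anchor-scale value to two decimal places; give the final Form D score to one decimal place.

Form C → anchor (Sample 1): v = (3.6/11.7)(35 − 50.5) + 16.0 = 11.23
anchor → Form D (Sample 2): y = (14.3/3.2)(11.23 − 16.8) + 49.2 = 24.3

24.3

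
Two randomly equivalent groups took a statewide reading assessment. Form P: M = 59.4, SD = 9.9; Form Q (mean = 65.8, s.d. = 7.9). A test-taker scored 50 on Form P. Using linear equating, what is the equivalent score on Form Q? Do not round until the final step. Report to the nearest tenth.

58.3

Linear equating: y = (SD_Y/SD_X)(x − M_X) + M_Y
y = (7.9/9.9)(50 − 59.4) + 65.8
y = 0.797980 × -9.4 + 65.8 = -7.5010 + 65.8 = 58.3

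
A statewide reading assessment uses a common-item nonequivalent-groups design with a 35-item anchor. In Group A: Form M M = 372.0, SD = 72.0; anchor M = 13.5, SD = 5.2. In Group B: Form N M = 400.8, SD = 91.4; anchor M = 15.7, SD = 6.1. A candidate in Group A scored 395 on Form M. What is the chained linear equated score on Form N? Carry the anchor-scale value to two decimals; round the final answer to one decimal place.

Form M → anchor (Group A): v = (5.2/72.0)(395 − 372.0) + 13.5 = 15.16
anchor → Form N (Group B): y = (91.4/6.1)(15.16 − 15.7) + 400.8 = 392.7

392.7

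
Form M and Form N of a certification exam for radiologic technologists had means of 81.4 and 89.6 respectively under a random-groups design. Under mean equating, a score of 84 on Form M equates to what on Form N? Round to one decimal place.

Mean equating: y = x + (M_Y − M_X) = 84 + (89.6 − 81.4) = 92.2

92.2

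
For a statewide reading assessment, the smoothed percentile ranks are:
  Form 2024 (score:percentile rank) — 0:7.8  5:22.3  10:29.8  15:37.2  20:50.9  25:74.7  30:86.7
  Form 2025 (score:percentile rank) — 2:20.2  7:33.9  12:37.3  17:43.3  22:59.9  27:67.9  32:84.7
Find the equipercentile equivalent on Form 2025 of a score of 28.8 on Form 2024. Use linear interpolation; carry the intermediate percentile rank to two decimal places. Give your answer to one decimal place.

PR of 28.8 on Form 2024: 74.7 + (28.8 − 25)/(30 − 25) × (86.7 − 74.7) = 83.82
On Form 2025, PR 83.82 falls between score 27 (PR 67.9) and 32 (PR 84.7).
Interpolate: 27 + (83.82 − 67.9)/(84.7 − 67.9) × (32 − 27) = 31.7

31.7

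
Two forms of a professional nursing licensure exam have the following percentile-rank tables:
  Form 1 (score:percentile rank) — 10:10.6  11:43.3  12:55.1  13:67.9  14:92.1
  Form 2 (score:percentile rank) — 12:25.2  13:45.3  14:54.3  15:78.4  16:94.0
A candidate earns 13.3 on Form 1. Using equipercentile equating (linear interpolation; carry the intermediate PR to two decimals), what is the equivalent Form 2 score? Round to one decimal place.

14.9

PR of 13.3 on Form 1: 67.9 + (13.3 − 13)/(14 − 13) × (92.1 − 67.9) = 75.16
On Form 2, PR 75.16 falls between score 14 (PR 54.3) and 15 (PR 78.4).
Interpolate: 14 + (75.16 − 54.3)/(78.4 − 54.3) × (15 − 14) = 14.9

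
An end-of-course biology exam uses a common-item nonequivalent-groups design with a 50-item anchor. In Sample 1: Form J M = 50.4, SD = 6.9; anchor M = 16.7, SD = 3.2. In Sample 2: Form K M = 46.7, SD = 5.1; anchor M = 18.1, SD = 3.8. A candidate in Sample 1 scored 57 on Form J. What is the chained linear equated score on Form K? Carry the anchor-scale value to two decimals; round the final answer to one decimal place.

Form J → anchor (Sample 1): v = (3.2/6.9)(57 − 50.4) + 16.7 = 19.76
anchor → Form K (Sample 2): y = (5.1/3.8)(19.76 − 18.1) + 46.7 = 48.9

48.9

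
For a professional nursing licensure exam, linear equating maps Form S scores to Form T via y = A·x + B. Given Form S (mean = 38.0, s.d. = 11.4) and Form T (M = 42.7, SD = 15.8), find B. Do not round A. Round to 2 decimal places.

A = SD_Y / SD_X = 15.8 / 11.4 = 1.385965
B = M_Y − A·M_X = 42.7 − 1.385965 × 38.0 = -9.97

-9.97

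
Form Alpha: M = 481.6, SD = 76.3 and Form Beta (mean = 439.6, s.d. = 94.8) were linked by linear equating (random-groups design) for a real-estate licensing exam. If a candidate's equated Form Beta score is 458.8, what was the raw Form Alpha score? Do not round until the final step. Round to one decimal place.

Invert y = (SD_Y/SD_X)(x − M_X) + M_Y:
x = (SD_X/SD_Y)(y − M_Y) + M_X = (76.3/94.8)(458.8 − 439.6) + 481.6
x = 0.804852 × 19.200 + 481.6 = 497.1

497.1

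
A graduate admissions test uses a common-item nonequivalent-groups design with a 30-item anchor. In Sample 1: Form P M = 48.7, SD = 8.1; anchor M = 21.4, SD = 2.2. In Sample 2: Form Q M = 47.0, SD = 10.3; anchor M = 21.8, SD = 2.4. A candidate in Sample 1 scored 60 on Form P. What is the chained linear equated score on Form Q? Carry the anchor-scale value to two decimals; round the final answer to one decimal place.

Form P → anchor (Sample 1): v = (2.2/8.1)(60 − 48.7) + 21.4 = 24.47
anchor → Form Q (Sample 2): y = (10.3/2.4)(24.47 − 21.8) + 47.0 = 58.5

58.5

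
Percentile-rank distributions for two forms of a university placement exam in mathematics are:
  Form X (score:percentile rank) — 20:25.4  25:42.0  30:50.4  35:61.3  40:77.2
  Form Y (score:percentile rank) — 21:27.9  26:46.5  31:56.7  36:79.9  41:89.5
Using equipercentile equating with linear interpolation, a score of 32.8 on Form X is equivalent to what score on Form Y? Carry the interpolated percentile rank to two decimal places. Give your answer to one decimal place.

30.9

PR of 32.8 on Form X: 50.4 + (32.8 − 30)/(35 − 30) × (61.3 − 50.4) = 56.50
On Form Y, PR 56.50 falls between score 26 (PR 46.5) and 31 (PR 56.7).
Interpolate: 26 + (56.50 − 46.5)/(56.7 − 46.5) × (31 − 26) = 30.9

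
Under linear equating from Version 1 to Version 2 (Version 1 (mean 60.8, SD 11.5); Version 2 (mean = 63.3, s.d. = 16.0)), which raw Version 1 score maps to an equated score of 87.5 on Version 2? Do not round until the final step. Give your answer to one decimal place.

78.2

Invert y = (SD_Y/SD_X)(x − M_X) + M_Y:
x = (SD_X/SD_Y)(y − M_Y) + M_X = (11.5/16.0)(87.5 − 63.3) + 60.8
x = 0.718750 × 24.200 + 60.8 = 78.2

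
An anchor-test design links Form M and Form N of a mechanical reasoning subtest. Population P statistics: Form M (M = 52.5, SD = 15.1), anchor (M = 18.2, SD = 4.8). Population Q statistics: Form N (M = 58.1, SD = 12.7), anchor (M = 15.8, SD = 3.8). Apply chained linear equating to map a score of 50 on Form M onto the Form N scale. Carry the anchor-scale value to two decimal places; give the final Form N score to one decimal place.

63.5

Form M → anchor (Population P): v = (4.8/15.1)(50 − 52.5) + 18.2 = 17.41
anchor → Form N (Population Q): y = (12.7/3.8)(17.41 − 15.8) + 58.1 = 63.5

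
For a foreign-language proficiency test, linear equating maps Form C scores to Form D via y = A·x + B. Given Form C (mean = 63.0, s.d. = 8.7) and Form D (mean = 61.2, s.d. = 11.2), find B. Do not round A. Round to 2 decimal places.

A = SD_Y / SD_X = 11.2 / 8.7 = 1.287356
B = M_Y − A·M_X = 61.2 − 1.287356 × 63.0 = -19.90

-19.90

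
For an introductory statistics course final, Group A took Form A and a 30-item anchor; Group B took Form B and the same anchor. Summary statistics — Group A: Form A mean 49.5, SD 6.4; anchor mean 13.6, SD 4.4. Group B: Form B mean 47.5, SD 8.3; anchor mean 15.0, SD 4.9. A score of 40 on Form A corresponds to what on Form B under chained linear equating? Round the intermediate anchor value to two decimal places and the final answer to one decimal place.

34.1

Form A → anchor (Group A): v = (4.4/6.4)(40 − 49.5) + 13.6 = 7.07
anchor → Form B (Group B): y = (8.3/4.9)(7.07 − 15.0) + 47.5 = 34.1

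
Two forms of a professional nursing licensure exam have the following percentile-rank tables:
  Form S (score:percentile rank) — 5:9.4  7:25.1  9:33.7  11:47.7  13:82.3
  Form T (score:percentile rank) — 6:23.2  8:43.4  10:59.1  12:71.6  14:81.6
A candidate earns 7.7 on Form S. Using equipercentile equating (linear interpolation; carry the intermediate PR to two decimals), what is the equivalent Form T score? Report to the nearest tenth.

PR of 7.7 on Form S: 25.1 + (7.7 − 7)/(9 − 7) × (33.7 − 25.1) = 28.11
On Form T, PR 28.11 falls between score 6 (PR 23.2) and 8 (PR 43.4).
Interpolate: 6 + (28.11 − 23.2)/(43.4 − 23.2) × (8 − 6) = 6.5

6.5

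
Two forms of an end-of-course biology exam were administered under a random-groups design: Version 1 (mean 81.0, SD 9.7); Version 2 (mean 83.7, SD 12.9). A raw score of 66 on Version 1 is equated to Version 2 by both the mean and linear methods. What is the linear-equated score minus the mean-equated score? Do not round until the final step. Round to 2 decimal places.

-4.95

Mean-equated: 66 + (83.7 − 81.0) = 68.70
Linear-equated: (12.9/9.7)(66 − 81.0) + 83.7 = 63.752
Difference = 63.752 − 68.70 = -4.95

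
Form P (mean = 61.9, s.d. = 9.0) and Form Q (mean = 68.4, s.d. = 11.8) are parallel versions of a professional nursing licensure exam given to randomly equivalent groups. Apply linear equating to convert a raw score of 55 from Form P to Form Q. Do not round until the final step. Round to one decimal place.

59.4

Linear equating: y = (SD_Y/SD_X)(x − M_X) + M_Y
y = (11.8/9.0)(55 − 61.9) + 68.4
y = 1.311111 × -6.9 + 68.4 = -9.0467 + 68.4 = 59.4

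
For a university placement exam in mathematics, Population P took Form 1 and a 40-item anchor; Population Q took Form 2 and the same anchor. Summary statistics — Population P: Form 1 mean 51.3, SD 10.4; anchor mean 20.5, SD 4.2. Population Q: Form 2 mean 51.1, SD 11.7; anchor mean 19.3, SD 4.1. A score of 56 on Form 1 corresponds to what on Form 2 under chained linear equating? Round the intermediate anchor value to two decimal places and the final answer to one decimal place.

Form 1 → anchor (Population P): v = (4.2/10.4)(56 − 51.3) + 20.5 = 22.40
anchor → Form 2 (Population Q): y = (11.7/4.1)(22.40 − 19.3) + 51.1 = 59.9

59.9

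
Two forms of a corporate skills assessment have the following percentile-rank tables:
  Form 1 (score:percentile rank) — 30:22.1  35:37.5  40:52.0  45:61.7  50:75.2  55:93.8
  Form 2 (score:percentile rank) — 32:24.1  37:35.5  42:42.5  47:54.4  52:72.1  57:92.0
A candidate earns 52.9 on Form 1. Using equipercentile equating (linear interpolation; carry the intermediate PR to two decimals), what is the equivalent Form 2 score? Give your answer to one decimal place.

55.5

PR of 52.9 on Form 1: 75.2 + (52.9 − 50)/(55 − 50) × (93.8 − 75.2) = 85.99
On Form 2, PR 85.99 falls between score 52 (PR 72.1) and 57 (PR 92.0).
Interpolate: 52 + (85.99 − 72.1)/(92.0 − 72.1) × (57 − 52) = 55.5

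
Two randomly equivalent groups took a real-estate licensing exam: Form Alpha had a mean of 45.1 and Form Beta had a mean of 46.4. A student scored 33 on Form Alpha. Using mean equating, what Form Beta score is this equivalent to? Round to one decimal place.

34.3

Mean equating: y = x + (M_Y − M_X) = 33 + (46.4 − 45.1) = 34.3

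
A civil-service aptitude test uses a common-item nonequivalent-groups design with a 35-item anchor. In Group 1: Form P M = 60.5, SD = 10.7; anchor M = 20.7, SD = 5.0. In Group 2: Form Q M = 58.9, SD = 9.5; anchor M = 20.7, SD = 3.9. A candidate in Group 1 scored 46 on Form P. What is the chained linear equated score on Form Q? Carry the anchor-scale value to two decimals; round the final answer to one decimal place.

Form P → anchor (Group 1): v = (5.0/10.7)(46 − 60.5) + 20.7 = 13.92
anchor → Form Q (Group 2): y = (9.5/3.9)(13.92 − 20.7) + 58.9 = 42.4

42.4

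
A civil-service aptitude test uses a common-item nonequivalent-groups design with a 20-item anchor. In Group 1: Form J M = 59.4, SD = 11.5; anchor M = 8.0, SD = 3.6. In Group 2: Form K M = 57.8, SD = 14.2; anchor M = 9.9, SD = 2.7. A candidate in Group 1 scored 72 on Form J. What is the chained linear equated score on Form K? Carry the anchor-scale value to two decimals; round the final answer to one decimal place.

68.5

Form J → anchor (Group 1): v = (3.6/11.5)(72 − 59.4) + 8.0 = 11.94
anchor → Form K (Group 2): y = (14.2/2.7)(11.94 − 9.9) + 57.8 = 68.5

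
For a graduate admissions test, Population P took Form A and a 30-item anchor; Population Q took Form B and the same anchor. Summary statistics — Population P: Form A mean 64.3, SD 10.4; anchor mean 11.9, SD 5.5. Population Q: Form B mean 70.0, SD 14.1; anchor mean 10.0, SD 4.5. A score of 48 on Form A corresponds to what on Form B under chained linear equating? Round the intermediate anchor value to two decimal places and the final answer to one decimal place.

48.9

Form A → anchor (Population P): v = (5.5/10.4)(48 − 64.3) + 11.9 = 3.28
anchor → Form B (Population Q): y = (14.1/4.5)(3.28 − 10.0) + 70.0 = 48.9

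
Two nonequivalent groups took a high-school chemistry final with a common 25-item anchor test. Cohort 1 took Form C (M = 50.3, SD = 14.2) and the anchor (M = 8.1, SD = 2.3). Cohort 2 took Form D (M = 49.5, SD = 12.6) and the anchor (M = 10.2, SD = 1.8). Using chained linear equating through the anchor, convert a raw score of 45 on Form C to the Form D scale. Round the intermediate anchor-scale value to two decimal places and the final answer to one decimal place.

Form C → anchor (Cohort 1): v = (2.3/14.2)(45 − 50.3) + 8.1 = 7.24
anchor → Form D (Cohort 2): y = (12.6/1.8)(7.24 − 10.2) + 49.5 = 28.8

28.8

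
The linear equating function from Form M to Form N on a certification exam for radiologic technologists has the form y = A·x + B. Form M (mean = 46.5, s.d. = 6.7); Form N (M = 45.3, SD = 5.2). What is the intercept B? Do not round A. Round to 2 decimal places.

A = SD_Y / SD_X = 5.2 / 6.7 = 0.776119
B = M_Y − A·M_X = 45.3 − 0.776119 × 46.5 = 9.21

9.21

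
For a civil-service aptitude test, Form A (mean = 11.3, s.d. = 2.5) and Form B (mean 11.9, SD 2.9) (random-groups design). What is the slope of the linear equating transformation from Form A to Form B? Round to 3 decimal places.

A = SD_Y / SD_X = 2.9 / 2.5 = 1.160

1.160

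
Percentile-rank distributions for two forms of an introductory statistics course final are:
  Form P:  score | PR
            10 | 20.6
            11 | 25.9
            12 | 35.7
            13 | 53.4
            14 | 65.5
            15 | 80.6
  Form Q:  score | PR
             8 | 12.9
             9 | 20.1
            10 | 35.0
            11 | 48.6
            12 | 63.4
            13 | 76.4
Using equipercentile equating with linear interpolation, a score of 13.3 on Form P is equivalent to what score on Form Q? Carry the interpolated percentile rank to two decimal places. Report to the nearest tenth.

PR of 13.3 on Form P: 53.4 + (13.3 − 13)/(14 − 13) × (65.5 − 53.4) = 57.03
On Form Q, PR 57.03 falls between score 11 (PR 48.6) and 12 (PR 63.4).
Interpolate: 11 + (57.03 − 48.6)/(63.4 − 48.6) × (12 − 11) = 11.6

11.6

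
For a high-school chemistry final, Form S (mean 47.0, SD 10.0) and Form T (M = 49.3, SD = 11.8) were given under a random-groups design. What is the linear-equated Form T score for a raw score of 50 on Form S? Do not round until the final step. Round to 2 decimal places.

52.84

Linear equating: y = (SD_Y/SD_X)(x − M_X) + M_Y
y = (11.8/10.0)(50 − 47.0) + 49.3
y = 1.180000 × 3.0 + 49.3 = 3.5400 + 49.3 = 52.84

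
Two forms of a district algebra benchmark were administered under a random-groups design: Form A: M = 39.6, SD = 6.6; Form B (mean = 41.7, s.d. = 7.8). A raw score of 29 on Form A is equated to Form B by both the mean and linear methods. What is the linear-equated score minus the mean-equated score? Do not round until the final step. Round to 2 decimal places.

-1.93

Mean-equated: 29 + (41.7 − 39.6) = 31.10
Linear-equated: (7.8/6.6)(29 − 39.6) + 41.7 = 29.173
Difference = 29.173 − 31.10 = -1.93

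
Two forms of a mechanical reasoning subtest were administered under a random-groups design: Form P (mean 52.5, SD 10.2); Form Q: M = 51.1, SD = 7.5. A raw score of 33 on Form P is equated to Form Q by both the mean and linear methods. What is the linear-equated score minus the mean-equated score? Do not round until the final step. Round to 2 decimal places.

Mean-equated: 33 + (51.1 − 52.5) = 31.60
Linear-equated: (7.5/10.2)(33 − 52.5) + 51.1 = 36.762
Difference = 36.762 − 31.60 = 5.16

5.16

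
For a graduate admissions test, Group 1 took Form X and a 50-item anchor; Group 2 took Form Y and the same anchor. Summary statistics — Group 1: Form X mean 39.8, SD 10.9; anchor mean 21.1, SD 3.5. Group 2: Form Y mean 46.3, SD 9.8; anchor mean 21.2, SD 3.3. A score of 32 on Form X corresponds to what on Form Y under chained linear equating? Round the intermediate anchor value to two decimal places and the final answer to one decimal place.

Form X → anchor (Group 1): v = (3.5/10.9)(32 − 39.8) + 21.1 = 18.60
anchor → Form Y (Group 2): y = (9.8/3.3)(18.60 − 21.2) + 46.3 = 38.6

38.6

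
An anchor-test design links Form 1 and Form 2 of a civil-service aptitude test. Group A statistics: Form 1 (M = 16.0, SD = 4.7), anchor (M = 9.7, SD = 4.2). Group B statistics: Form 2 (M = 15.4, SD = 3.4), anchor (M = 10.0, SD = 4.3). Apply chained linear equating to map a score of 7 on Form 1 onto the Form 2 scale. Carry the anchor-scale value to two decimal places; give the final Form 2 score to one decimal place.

8.8

Form 1 → anchor (Group A): v = (4.2/4.7)(7 − 16.0) + 9.7 = 1.66
anchor → Form 2 (Group B): y = (3.4/4.3)(1.66 − 10.0) + 15.4 = 8.8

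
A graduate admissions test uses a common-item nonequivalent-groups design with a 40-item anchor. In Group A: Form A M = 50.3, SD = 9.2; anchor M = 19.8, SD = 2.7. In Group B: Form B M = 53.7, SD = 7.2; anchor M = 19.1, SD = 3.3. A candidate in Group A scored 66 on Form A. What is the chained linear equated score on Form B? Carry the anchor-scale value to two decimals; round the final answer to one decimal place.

Form A → anchor (Group A): v = (2.7/9.2)(66 − 50.3) + 19.8 = 24.41
anchor → Form B (Group B): y = (7.2/3.3)(24.41 − 19.1) + 53.7 = 65.3

65.3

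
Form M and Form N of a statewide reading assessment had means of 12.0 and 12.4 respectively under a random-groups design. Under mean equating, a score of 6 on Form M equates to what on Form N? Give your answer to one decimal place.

6.4

Mean equating: y = x + (M_Y − M_X) = 6 + (12.4 − 12.0) = 6.4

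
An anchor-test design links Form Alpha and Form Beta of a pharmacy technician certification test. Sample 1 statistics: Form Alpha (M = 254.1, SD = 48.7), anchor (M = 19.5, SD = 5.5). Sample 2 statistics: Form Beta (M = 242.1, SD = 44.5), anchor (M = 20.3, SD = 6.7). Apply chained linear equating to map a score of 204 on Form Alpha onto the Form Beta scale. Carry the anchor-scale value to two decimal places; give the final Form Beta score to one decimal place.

Form Alpha → anchor (Sample 1): v = (5.5/48.7)(204 − 254.1) + 19.5 = 13.84
anchor → Form Beta (Sample 2): y = (44.5/6.7)(13.84 − 20.3) + 242.1 = 199.2

199.2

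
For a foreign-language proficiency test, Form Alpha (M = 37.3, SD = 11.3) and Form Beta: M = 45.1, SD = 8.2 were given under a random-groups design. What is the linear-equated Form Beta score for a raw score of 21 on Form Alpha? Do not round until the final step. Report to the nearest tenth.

Linear equating: y = (SD_Y/SD_X)(x − M_X) + M_Y
y = (8.2/11.3)(21 − 37.3) + 45.1
y = 0.725664 × -16.3 + 45.1 = -11.8283 + 45.1 = 33.3

33.3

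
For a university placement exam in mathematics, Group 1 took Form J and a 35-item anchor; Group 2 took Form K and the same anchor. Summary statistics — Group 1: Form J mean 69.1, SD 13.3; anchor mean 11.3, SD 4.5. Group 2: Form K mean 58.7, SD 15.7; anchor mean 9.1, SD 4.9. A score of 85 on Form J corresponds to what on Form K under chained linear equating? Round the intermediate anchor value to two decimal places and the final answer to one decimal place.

Form J → anchor (Group 1): v = (4.5/13.3)(85 − 69.1) + 11.3 = 16.68
anchor → Form K (Group 2): y = (15.7/4.9)(16.68 − 9.1) + 58.7 = 83.0

83.0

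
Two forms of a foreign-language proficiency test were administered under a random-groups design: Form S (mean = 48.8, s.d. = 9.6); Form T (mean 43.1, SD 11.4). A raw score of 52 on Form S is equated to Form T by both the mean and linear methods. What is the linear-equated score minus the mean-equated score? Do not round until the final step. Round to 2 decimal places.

0.60

Mean-equated: 52 + (43.1 − 48.8) = 46.30
Linear-equated: (11.4/9.6)(52 − 48.8) + 43.1 = 46.900
Difference = 46.900 − 46.30 = 0.60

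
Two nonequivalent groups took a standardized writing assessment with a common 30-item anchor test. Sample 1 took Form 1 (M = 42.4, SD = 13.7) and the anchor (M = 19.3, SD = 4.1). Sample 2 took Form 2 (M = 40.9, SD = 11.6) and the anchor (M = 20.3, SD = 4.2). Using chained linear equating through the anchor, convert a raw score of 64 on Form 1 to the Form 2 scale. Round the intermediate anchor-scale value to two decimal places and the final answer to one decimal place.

56.0

Form 1 → anchor (Sample 1): v = (4.1/13.7)(64 − 42.4) + 19.3 = 25.76
anchor → Form 2 (Sample 2): y = (11.6/4.2)(25.76 − 20.3) + 40.9 = 56.0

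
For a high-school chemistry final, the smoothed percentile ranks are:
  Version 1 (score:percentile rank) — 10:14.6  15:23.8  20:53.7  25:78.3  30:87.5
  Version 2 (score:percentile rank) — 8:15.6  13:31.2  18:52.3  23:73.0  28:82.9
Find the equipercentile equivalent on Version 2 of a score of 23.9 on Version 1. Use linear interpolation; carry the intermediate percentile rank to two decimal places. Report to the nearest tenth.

23.0

PR of 23.9 on Version 1: 53.7 + (23.9 − 20)/(25 − 20) × (78.3 − 53.7) = 72.89
On Version 2, PR 72.89 falls between score 18 (PR 52.3) and 23 (PR 73.0).
Interpolate: 18 + (72.89 − 52.3)/(73.0 − 52.3) × (23 − 18) = 23.0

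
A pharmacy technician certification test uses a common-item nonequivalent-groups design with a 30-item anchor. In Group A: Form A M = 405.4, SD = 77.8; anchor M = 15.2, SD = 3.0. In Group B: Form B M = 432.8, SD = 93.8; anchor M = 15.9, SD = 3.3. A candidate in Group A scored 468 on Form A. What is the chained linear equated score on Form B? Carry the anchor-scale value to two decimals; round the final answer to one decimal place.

481.4

Form A → anchor (Group A): v = (3.0/77.8)(468 − 405.4) + 15.2 = 17.61
anchor → Form B (Group B): y = (93.8/3.3)(17.61 − 15.9) + 432.8 = 481.4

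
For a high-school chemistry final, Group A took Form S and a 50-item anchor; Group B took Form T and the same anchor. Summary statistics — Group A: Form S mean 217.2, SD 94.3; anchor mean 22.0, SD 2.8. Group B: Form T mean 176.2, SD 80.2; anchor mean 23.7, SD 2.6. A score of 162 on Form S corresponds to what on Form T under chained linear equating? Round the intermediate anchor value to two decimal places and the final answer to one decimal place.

Form S → anchor (Group A): v = (2.8/94.3)(162 − 217.2) + 22.0 = 20.36
anchor → Form T (Group B): y = (80.2/2.6)(20.36 − 23.7) + 176.2 = 73.2

73.2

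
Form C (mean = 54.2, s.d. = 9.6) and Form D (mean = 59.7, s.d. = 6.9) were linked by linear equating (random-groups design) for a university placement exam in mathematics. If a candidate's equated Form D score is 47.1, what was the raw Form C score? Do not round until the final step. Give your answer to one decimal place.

Invert y = (SD_Y/SD_X)(x − M_X) + M_Y:
x = (SD_X/SD_Y)(y − M_Y) + M_X = (9.6/6.9)(47.1 − 59.7) + 54.2
x = 1.391304 × -12.600 + 54.2 = 36.7

36.7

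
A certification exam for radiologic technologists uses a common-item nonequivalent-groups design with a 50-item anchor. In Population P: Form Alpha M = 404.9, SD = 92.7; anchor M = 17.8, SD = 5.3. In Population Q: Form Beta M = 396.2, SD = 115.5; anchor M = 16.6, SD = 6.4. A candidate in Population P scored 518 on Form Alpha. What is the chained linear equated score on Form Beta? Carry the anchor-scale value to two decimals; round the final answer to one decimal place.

Form Alpha → anchor (Population P): v = (5.3/92.7)(518 − 404.9) + 17.8 = 24.27
anchor → Form Beta (Population Q): y = (115.5/6.4)(24.27 − 16.6) + 396.2 = 534.6

534.6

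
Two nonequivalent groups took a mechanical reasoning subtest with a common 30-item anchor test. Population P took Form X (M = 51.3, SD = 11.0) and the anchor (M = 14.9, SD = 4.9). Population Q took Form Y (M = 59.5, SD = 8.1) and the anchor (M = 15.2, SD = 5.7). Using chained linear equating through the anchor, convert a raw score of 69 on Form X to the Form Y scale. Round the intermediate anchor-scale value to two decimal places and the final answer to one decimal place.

Form X → anchor (Population P): v = (4.9/11.0)(69 − 51.3) + 14.9 = 22.78
anchor → Form Y (Population Q): y = (8.1/5.7)(22.78 − 15.2) + 59.5 = 70.3

70.3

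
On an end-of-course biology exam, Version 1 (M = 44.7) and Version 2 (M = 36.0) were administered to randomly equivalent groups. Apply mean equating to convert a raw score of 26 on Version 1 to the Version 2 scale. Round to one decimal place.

17.3

Mean equating: y = x + (M_Y − M_X) = 26 + (36.0 − 44.7) = 17.3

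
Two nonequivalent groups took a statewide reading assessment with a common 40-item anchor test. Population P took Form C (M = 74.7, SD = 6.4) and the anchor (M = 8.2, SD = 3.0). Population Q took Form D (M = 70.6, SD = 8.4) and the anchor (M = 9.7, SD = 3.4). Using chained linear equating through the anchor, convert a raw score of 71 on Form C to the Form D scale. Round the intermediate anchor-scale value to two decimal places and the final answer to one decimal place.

62.6

Form C → anchor (Population P): v = (3.0/6.4)(71 − 74.7) + 8.2 = 6.47
anchor → Form D (Population Q): y = (8.4/3.4)(6.47 − 9.7) + 70.6 = 62.6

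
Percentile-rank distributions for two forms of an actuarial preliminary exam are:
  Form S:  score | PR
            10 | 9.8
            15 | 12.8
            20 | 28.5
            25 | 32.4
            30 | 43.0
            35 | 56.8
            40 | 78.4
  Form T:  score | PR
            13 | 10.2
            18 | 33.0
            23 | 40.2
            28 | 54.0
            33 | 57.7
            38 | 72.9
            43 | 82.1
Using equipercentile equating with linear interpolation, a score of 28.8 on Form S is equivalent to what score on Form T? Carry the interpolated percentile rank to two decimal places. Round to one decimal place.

PR of 28.8 on Form S: 32.4 + (28.8 − 25)/(30 − 25) × (43.0 − 32.4) = 40.46
On Form T, PR 40.46 falls between score 23 (PR 40.2) and 28 (PR 54.0).
Interpolate: 23 + (40.46 − 40.2)/(54.0 − 40.2) × (28 − 23) = 23.1

23.1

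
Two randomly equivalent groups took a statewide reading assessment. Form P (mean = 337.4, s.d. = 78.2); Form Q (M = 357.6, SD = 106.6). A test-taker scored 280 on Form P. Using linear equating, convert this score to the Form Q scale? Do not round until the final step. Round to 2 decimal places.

279.35

Linear equating: y = (SD_Y/SD_X)(x − M_X) + M_Y
y = (106.6/78.2)(280 − 337.4) + 357.6
y = 1.363171 × -57.4 + 357.6 = -78.2460 + 357.6 = 279.35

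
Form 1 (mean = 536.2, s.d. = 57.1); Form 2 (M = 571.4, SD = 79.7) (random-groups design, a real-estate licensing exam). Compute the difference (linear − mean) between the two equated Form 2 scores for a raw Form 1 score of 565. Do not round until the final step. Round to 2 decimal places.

Mean-equated: 565 + (571.4 − 536.2) = 600.20
Linear-equated: (79.7/57.1)(565 − 536.2) + 571.4 = 611.599
Difference = 611.599 − 600.20 = 11.40

11.40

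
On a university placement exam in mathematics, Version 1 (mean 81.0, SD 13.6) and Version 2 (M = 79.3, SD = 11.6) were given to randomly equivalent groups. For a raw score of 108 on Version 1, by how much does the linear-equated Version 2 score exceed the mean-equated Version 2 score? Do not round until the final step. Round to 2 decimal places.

Mean-equated: 108 + (79.3 − 81.0) = 106.30
Linear-equated: (11.6/13.6)(108 − 81.0) + 79.3 = 102.329
Difference = 102.329 − 106.30 = -3.97

-3.97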